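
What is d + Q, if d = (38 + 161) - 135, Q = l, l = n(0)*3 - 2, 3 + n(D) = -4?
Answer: 41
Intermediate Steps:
n(D) = -7 (n(D) = -3 - 4 = -7)
l = -23 (l = -7*3 - 2 = -21 - 2 = -23)
Q = -23
d = 64 (d = 199 - 135 = 64)
d + Q = 64 - 23 = 41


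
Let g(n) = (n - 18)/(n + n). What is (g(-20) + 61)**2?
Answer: 1535121/400 ≈ 3837.8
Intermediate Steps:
g(n) = (-18 + n)/(2*n) (g(n) = (-18 + n)/((2*n)) = (-18 + n)*(1/(2*n)) = (-18 + n)/(2*n))
(g(-20) + 61)**2 = ((1/2)*(-18 - 20)/(-20) + 61)**2 = ((1/2)*(-1/20)*(-38) + 61)**2 = (19/20 + 61)**2 = (1239/20)**2 = 1535121/400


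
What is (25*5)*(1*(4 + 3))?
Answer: 875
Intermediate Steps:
(25*5)*(1*(4 + 3)) = 125*(1*7) = 125*7 = 875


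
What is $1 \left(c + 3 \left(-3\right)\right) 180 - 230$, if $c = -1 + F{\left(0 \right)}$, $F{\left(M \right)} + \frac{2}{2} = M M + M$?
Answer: $-2210$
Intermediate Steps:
$F{\left(M \right)} = -1 + M + M^{2}$ ($F{\left(M \right)} = -1 + \left(M M + M\right) = -1 + \left(M^{2} + M\right) = -1 + \left(M + M^{2}\right) = -1 + M + M^{2}$)
$c = -2$ ($c = -1 + \left(-1 + 0 + 0^{2}\right) = -1 + \left(-1 + 0 + 0\right) = -1 - 1 = -2$)
$1 \left(c + 3 \left(-3\right)\right) 180 - 230 = 1 \left(-2 + 3 \left(-3\right)\right) 180 - 230 = 1 \left(-2 - 9\right) 180 - 230 = 1 \left(-11\right) 180 - 230 = \left(-11\right) 180 - 230 = -1980 - 230 = -2210$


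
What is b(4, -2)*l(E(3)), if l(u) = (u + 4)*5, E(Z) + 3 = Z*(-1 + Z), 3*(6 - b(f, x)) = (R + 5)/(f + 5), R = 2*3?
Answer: 5285/27 ≈ 195.74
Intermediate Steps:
R = 6
b(f, x) = 6 - 11/(3*(5 + f)) (b(f, x) = 6 - (6 + 5)/(3*(f + 5)) = 6 - 11/(3*(5 + f)))
E(Z) = -3 + Z*(-1 + Z)
l(u) = 20 + 5*u (l(u) = (4 + u)*5 = 20 + 5*u)
b(4, -2)*l(E(3)) = ((79 + 18*4)/(3*(5 + 4)))*(20 + 5*(-3 + 3**2 - 1*3)) = ((1/3)*(79 + 72)/9)*(20 + 5*(-3 + 9 - 3)) = ((1/3)*(1/9)*151)*(20 + 5*3) = 151*(20 + 15)/27 = (151/27)*35 = 5285/27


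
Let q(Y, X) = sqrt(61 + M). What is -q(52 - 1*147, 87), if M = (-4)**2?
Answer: -sqrt(77) ≈ -8.7750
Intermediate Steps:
M = 16
q(Y, X) = sqrt(77) (q(Y, X) = sqrt(61 + 16) = sqrt(77))
-q(52 - 1*147, 87) = -sqrt(77)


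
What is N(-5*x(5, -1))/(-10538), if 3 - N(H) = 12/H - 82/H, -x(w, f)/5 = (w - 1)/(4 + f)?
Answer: -51/105380 ≈ -0.00048396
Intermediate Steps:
x(w, f) = -5*(-1 + w)/(4 + f) (x(w, f) = -5*(w - 1)/(4 + f) = -5*(-1 + w)/(4 + f))
N(H) = 3 + 70/H (N(H) = 3 - (12/H - 82/H) = 3 - (-70)/H = 3 + 70/H)
N(-5*x(5, -1))/(-10538) = (3 + 70/((-25*(1 - 1*5)/(4 - 1))))/(-10538) = (3 + 70/((-25*(1 - 5)/3)))*(-1/10538) = (3 + 70/((-25*(-4)/3)))*(-1/10538) = (3 + 70/((-5*(-20/3))))*(-1/10538) = (3 + 70/(100/3))*(-1/10538) = (3 + 70*(3/100))*(-1/10538) = (3 + 21/10)*(-1/10538) = (51/10)*(-1/10538) = -51/105380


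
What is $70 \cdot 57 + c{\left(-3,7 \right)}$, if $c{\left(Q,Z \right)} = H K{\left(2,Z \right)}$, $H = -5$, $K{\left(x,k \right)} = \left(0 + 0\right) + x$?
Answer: $3980$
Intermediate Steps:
$K{\left(x,k \right)} = x$ ($K{\left(x,k \right)} = 0 + x = x$)
$c{\left(Q,Z \right)} = -10$ ($c{\left(Q,Z \right)} = \left(-5\right) 2 = -10$)
$70 \cdot 57 + c{\left(-3,7 \right)} = 70 \cdot 57 - 10 = 3990 - 10 = 3980$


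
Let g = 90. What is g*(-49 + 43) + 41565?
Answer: 41025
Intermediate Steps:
g*(-49 + 43) + 41565 = 90*(-49 + 43) + 41565 = 90*(-6) + 41565 = -540 + 41565 = 41025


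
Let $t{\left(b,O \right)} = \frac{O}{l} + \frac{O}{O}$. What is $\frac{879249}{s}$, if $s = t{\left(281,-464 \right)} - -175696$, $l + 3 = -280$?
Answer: $\frac{35546781}{7103245} \approx 5.0043$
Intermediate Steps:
$l = -283$ ($l = -3 - 280 = -283$)
$t{\left(b,O \right)} = 1 - \frac{O}{283}$ ($t{\left(b,O \right)} = \frac{O}{-283} + \frac{O}{O} = O \left(- \frac{1}{283}\right) + 1 = - \frac{O}{283} + 1 = 1 - \frac{O}{283}$)
$s = \frac{49722715}{283}$ ($s = \left(1 - - \frac{464}{283}\right) - -175696 = \left(1 + \frac{464}{283}\right) + 175696 = \frac{747}{283} + 175696 = \frac{49722715}{283} \approx 1.757 \cdot 10^{5}$)
$\frac{879249}{s} = \frac{879249}{\frac{49722715}{283}} = 879249 \cdot \frac{283}{49722715} = \frac{35546781}{7103245}$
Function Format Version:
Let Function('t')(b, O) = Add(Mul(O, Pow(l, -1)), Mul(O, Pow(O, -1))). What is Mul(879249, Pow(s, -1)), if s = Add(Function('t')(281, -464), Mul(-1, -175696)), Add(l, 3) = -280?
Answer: Rational(35546781, 7103245) ≈ 5.0043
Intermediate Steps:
l = -283 (l = Add(-3, -280) = -283)
Function('t')(b, O) = Add(1, Mul(Rational(-1, 283), O)) (Function('t')(b, O) = Add(Mul(O, Pow(-283, -1)), Mul(O, Pow(O, -1))) = Add(Mul(O, Rational(-1, 283)), 1) = Add(Mul(Rational(-1, 283), O), 1) = Add(1, Mul(Rational(-1, 283), O)))
s = Rational(49722715, 283) (s = Add(Add(1, Mul(Rational(-1, 283), -464)), Mul(-1, -175696)) = Add(Add(1, Rational(464, 283)), 175696) = Add(Rational(747, 283), 175696) = Rational(49722715, 283) ≈ 1.7570e+5)
Mul(879249, Pow(s, -1)) = Mul(879249, Pow(Rational(49722715, 283), -1)) = Mul(879249, Rational(283, 49722715)) = Rational(35546781, 7103245)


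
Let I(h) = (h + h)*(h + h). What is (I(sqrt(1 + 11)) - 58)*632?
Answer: -6320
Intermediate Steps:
I(h) = 4*h**2 (I(h) = (2*h)*(2*h) = 4*h**2)
(I(sqrt(1 + 11)) - 58)*632 = (4*(sqrt(1 + 11))**2 - 58)*632 = (4*(sqrt(12))**2 - 58)*632 = (4*(2*sqrt(3))**2 - 58)*632 = (4*12 - 58)*632 = (48 - 58)*632 = -10*632 = -6320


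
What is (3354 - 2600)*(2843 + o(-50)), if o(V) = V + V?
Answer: 2068222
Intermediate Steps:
o(V) = 2*V
(3354 - 2600)*(2843 + o(-50)) = (3354 - 2600)*(2843 + 2*(-50)) = 754*(2843 - 100) = 754*2743 = 2068222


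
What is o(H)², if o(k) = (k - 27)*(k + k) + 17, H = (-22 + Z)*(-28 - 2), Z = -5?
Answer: 1609033899529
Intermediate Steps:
H = 810 (H = (-22 - 5)*(-28 - 2) = -27*(-30) = 810)
o(k) = 17 + 2*k*(-27 + k) (o(k) = (-27 + k)*(2*k) + 17 = 2*k*(-27 + k) + 17 = 17 + 2*k*(-27 + k))
o(H)² = (17 - 54*810 + 2*810²)² = (17 - 43740 + 2*656100)² = (17 - 43740 + 1312200)² = 1268477² = 1609033899529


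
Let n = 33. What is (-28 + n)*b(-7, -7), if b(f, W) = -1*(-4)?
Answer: 20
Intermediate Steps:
b(f, W) = 4
(-28 + n)*b(-7, -7) = (-28 + 33)*4 = 5*4 = 20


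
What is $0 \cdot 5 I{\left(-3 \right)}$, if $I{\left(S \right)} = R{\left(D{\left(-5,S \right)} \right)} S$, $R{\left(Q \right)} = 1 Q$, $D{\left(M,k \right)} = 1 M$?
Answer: $0$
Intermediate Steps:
$D{\left(M,k \right)} = M$
$R{\left(Q \right)} = Q$
$I{\left(S \right)} = - 5 S$
$0 \cdot 5 I{\left(-3 \right)} = 0 \cdot 5 \left(\left(-5\right) \left(-3\right)\right) = 0 \cdot 15 = 0$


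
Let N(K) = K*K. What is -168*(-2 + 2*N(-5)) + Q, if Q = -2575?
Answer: -10639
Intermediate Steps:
N(K) = K**2
-168*(-2 + 2*N(-5)) + Q = -168*(-2 + 2*(-5)**2) - 2575 = -168*(-2 + 2*25) - 2575 = -168*(-2 + 50) - 2575 = -168*48 - 2575 = -8064 - 2575 = -10639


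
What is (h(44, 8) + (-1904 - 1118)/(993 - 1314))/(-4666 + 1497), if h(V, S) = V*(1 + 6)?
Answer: -101890/1017249 ≈ -0.10016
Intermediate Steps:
h(V, S) = 7*V (h(V, S) = V*7 = 7*V)
(h(44, 8) + (-1904 - 1118)/(993 - 1314))/(-4666 + 1497) = (7*44 + (-1904 - 1118)/(993 - 1314))/(-4666 + 1497) = (308 - 3022/(-321))/(-3169) = (308 - 3022*(-1/321))*(-1/3169) = (308 + 3022/321)*(-1/3169) = (101890/321)*(-1/3169) = -101890/1017249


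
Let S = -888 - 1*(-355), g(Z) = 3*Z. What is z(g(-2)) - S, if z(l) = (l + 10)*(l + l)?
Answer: 485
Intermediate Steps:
z(l) = 2*l*(10 + l) (z(l) = (10 + l)*(2*l) = 2*l*(10 + l))
S = -533 (S = -888 + 355 = -533)
z(g(-2)) - S = 2*(3*(-2))*(10 + 3*(-2)) - 1*(-533) = 2*(-6)*(10 - 6) + 533 = 2*(-6)*4 + 533 = -48 + 533 = 485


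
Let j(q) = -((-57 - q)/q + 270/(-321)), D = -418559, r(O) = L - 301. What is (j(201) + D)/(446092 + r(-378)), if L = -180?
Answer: -1000211413/1064861753 ≈ -0.93929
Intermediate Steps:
r(O) = -481 (r(O) = -180 - 301 = -481)
j(q) = 90/107 - (-57 - q)/q (j(q) = -((-57 - q)/q + 270*(-1/321)) = -((-57 - q)/q - 90/107) = -(-90/107 + (-57 - q)/q) = 90/107 - (-57 - q)/q)
(j(201) + D)/(446092 + r(-378)) = ((197/107 + 57/201) - 418559)/(446092 - 481) = ((197/107 + 57*(1/201)) - 418559)/445611 = ((197/107 + 19/67) - 418559)*(1/445611) = (15232/7169 - 418559)*(1/445611) = -3000634239/7169*1/445611 = -1000211413/1064861753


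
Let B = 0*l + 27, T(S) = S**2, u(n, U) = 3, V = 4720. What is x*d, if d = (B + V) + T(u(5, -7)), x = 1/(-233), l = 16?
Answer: -4756/233 ≈ -20.412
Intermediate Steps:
B = 27 (B = 0*16 + 27 = 0 + 27 = 27)
x = -1/233 ≈ -0.0042918
d = 4756 (d = (27 + 4720) + 3**2 = 4747 + 9 = 4756)
x*d = -1/233*4756 = -4756/233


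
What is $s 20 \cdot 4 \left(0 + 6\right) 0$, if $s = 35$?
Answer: $0$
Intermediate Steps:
$s 20 \cdot 4 \left(0 + 6\right) 0 = 35 \cdot 20 \cdot 4 \left(0 + 6\right) 0 = 700 \cdot 4 \cdot 6 \cdot 0 = 700 \cdot 24 \cdot 0 = 700 \cdot 0 = 0$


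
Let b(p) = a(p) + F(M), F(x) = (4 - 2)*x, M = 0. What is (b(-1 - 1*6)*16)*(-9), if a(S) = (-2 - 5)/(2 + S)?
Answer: -1008/5 ≈ -201.60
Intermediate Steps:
a(S) = -7/(2 + S)
F(x) = 2*x
b(p) = -7/(2 + p) (b(p) = -7/(2 + p) + 2*0 = -7/(2 + p) + 0 = -7/(2 + p))
(b(-1 - 1*6)*16)*(-9) = (-7/(2 + (-1 - 1*6))*16)*(-9) = (-7/(2 + (-1 - 6))*16)*(-9) = (-7/(2 - 7)*16)*(-9) = (-7/(-5)*16)*(-9) = (-7*(-1/5)*16)*(-9) = ((7/5)*16)*(-9) = (112/5)*(-9) = -1008/5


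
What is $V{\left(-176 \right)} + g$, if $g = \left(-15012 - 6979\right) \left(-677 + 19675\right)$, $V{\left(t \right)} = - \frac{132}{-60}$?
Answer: $- \frac{2088925079}{5} \approx -4.1778 \cdot 10^{8}$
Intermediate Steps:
$V{\left(t \right)} = \frac{11}{5}$ ($V{\left(t \right)} = \left(-132\right) \left(- \frac{1}{60}\right) = \frac{11}{5}$)
$g = -417785018$ ($g = \left(-21991\right) 18998 = -417785018$)
$V{\left(-176 \right)} + g = \frac{11}{5} - 417785018 = - \frac{2088925079}{5}$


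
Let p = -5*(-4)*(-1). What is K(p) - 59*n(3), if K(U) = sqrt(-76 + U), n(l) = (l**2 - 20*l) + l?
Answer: 2832 + 4*I*sqrt(6) ≈ 2832.0 + 9.798*I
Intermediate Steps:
p = -20 (p = 20*(-1) = -20)
n(l) = l**2 - 19*l
K(p) - 59*n(3) = sqrt(-76 - 20) - 59*3*(-19 + 3) = sqrt(-96) - 59*3*(-16) = 4*I*sqrt(6) - 59*(-48) = 4*I*sqrt(6) - 1*(-2832) = 4*I*sqrt(6) + 2832 = 2832 + 4*I*sqrt(6)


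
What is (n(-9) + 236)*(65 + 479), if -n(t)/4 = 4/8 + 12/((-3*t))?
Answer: 1136960/9 ≈ 1.2633e+5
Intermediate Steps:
n(t) = -2 + 16/t (n(t) = -4*(4/8 + 12/((-3*t))) = -4*(4*(⅛) + 12*(-1/(3*t))) = -4*(½ - 4/t) = -2 + 16/t)
(n(-9) + 236)*(65 + 479) = ((-2 + 16/(-9)) + 236)*(65 + 479) = ((-2 + 16*(-⅑)) + 236)*544 = ((-2 - 16/9) + 236)*544 = (-34/9 + 236)*544 = (2090/9)*544 = 1136960/9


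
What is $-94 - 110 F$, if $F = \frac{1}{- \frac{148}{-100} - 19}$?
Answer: $- \frac{19211}{219} \approx -87.721$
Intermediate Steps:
$F = - \frac{25}{438}$ ($F = \frac{1}{\left(-148\right) \left(- \frac{1}{100}\right) - 19} = \frac{1}{\frac{37}{25} - 19} = \frac{1}{- \frac{438}{25}} = - \frac{25}{438} \approx -0.057078$)
$-94 - 110 F = -94 - - \frac{1375}{219} = -94 + \frac{1375}{219} = - \frac{19211}{219}$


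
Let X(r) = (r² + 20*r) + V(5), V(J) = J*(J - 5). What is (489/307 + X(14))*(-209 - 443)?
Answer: -95596892/307 ≈ -3.1139e+5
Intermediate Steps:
V(J) = J*(-5 + J)
X(r) = r² + 20*r (X(r) = (r² + 20*r) + 5*(-5 + 5) = (r² + 20*r) + 5*0 = (r² + 20*r) + 0 = r² + 20*r)
(489/307 + X(14))*(-209 - 443) = (489/307 + 14*(20 + 14))*(-209 - 443) = (489*(1/307) + 14*34)*(-652) = (489/307 + 476)*(-652) = (146621/307)*(-652) = -95596892/307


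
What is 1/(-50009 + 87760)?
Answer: 1/37751 ≈ 2.6489e-5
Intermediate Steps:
1/(-50009 + 87760) = 1/37751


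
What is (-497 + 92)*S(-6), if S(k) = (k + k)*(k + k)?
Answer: -58320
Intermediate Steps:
S(k) = 4*k**2 (S(k) = (2*k)*(2*k) = 4*k**2)
(-497 + 92)*S(-6) = (-497 + 92)*(4*(-6)**2) = -1620*36 = -405*144 = -58320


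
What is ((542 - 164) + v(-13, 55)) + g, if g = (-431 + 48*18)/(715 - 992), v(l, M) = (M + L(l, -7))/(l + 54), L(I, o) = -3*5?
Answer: 4286273/11357 ≈ 377.41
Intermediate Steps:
L(I, o) = -15
v(l, M) = (-15 + M)/(54 + l) (v(l, M) = (M - 15)/(l + 54) = (-15 + M)/(54 + l))
g = -433/277 (g = (-431 + 864)/(-277) = 433*(-1/277) = -433/277 ≈ -1.5632)
((542 - 164) + v(-13, 55)) + g = ((542 - 164) + (-15 + 55)/(54 - 13)) - 433/277 = (378 + 40/41) - 433/277 = 15538/41 - 433/277 = 4286273/11357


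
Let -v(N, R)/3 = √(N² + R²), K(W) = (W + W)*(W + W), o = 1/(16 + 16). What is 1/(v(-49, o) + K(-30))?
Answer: 16384/58884055 + 32*√98345/883260825 ≈ 0.00028960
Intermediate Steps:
o = 1/32 ≈ 0.031250
K(W) = 4*W² (K(W) = (2*W)*(2*W) = 4*W²)
v(N, R) = -3*√(N² + R²)
1/(v(-49, o) + K(-30)) = 1/(-3*√((-49)² + (1/32)²) + 4*(-30)²) = 1/(-3*√(2401 + 1/1024) + 4*900) = 1/(-15*√98345/32 + 3600) = 1/(3600 - 15*√98345/32)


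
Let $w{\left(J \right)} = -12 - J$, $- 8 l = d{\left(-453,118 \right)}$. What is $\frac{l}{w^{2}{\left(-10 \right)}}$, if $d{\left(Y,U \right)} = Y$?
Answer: $\frac{453}{32} \approx 14.156$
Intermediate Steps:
$l = \frac{453}{8}$ ($l = \left(- \frac{1}{8}\right) \left(-453\right) = \frac{453}{8} \approx 56.625$)
$\frac{l}{w^{2}{\left(-10 \right)}} = \frac{453}{8 \left(-12 - -10\right)^{2}} = \frac{453}{8 \left(-12 + 10\right)^{2}} = \frac{453}{8 \left(-2\right)^{2}} = \frac{453}{8 \cdot 4} = \frac{453}{8} \cdot \frac{1}{4} = \frac{453}{32}$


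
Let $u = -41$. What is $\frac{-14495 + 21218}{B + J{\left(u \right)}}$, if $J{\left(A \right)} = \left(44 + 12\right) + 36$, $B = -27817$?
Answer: $- \frac{6723}{27725} \approx -0.24249$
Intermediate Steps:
$J{\left(A \right)} = 92$ ($J{\left(A \right)} = 56 + 36 = 92$)
$\frac{-14495 + 21218}{B + J{\left(u \right)}} = \frac{-14495 + 21218}{-27817 + 92} = \frac{6723}{-27725} = 6723 \left(- \frac{1}{27725}\right) = - \frac{6723}{27725}$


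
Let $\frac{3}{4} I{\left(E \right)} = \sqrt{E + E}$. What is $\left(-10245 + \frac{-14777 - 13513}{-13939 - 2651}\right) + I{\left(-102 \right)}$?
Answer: $- \frac{5664542}{553} + \frac{8 i \sqrt{51}}{3} \approx -10243.0 + 19.044 i$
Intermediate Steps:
$I{\left(E \right)} = \frac{4 \sqrt{2} \sqrt{E}}{3}$ ($I{\left(E \right)} = \frac{4 \sqrt{E + E}}{3} = \frac{4 \sqrt{2 E}}{3} = \frac{4 \sqrt{2} \sqrt{E}}{3}$)
$\left(-10245 + \frac{-14777 - 13513}{-13939 - 2651}\right) + I{\left(-102 \right)} = \left(-10245 + \frac{-14777 - 13513}{-13939 - 2651}\right) + \frac{4 \sqrt{2} \sqrt{-102}}{3} = \left(-10245 - \frac{28290}{-16590}\right) + \frac{4 \sqrt{2} i \sqrt{102}}{3} = \left(-10245 - - \frac{943}{553}\right) + \frac{8 i \sqrt{51}}{3} = \left(-10245 + \frac{943}{553}\right) + \frac{8 i \sqrt{51}}{3} = - \frac{5664542}{553} + \frac{8 i \sqrt{51}}{3}$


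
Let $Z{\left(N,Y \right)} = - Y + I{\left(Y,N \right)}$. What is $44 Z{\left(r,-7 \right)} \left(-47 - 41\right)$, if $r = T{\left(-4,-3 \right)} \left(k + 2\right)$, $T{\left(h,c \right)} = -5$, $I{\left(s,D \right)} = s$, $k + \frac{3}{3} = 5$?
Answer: $0$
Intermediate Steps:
$k = 4$ ($k = -1 + 5 = 4$)
$r = -30$ ($r = - 5 \left(4 + 2\right) = \left(-5\right) 6 = -30$)
$Z{\left(N,Y \right)} = 0$ ($Z{\left(N,Y \right)} = - Y + Y = 0$)
$44 Z{\left(r,-7 \right)} \left(-47 - 41\right) = 44 \cdot 0 \left(-47 - 41\right) = 0 \left(-88\right) = 0$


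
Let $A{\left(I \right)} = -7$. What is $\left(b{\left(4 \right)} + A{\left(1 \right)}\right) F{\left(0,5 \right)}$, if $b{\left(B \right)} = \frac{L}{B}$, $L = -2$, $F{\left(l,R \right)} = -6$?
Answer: $45$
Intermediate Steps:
$b{\left(B \right)} = - \frac{2}{B}$
$\left(b{\left(4 \right)} + A{\left(1 \right)}\right) F{\left(0,5 \right)} = \left(- \frac{2}{4} - 7\right) \left(-6\right) = \left(\left(-2\right) \frac{1}{4} - 7\right) \left(-6\right) = \left(- \frac{1}{2} - 7\right) \left(-6\right) = \left(- \frac{15}{2}\right) \left(-6\right) = 45$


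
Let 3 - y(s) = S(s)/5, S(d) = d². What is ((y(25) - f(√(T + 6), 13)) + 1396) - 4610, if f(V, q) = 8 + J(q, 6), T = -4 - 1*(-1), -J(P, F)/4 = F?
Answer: -3320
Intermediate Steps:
J(P, F) = -4*F
T = -3 (T = -4 + 1 = -3)
y(s) = 3 - s²/5
f(V, q) = -16 (f(V, q) = 8 - 4*6 = 8 - 24 = -16)
((y(25) - f(√(T + 6), 13)) + 1396) - 4610 = (((3 - ⅕*25²) - 1*(-16)) + 1396) - 4610 = (((3 - ⅕*625) + 16) + 1396) - 4610 = (((3 - 125) + 16) + 1396) - 4610 = ((-122 + 16) + 1396) - 4610 = (-106 + 1396) - 4610 = 1290 - 4610 = -3320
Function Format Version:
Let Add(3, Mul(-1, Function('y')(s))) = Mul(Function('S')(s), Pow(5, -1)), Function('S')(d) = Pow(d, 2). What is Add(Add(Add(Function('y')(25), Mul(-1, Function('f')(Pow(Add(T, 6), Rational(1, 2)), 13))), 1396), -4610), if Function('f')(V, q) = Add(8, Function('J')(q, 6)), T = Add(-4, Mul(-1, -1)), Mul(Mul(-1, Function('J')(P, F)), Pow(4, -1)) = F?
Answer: -3320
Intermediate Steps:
Function('J')(P, F) = Mul(-4, F)
T = -3 (T = Add(-4, 1) = -3)
Function('y')(s) = Add(3, Mul(Rational(-1, 5), Pow(s, 2))) (Function('y')(s) = Add(3, Mul(-1, Mul(Pow(s, 2), Pow(5, -1)))) = Add(3, Mul(-1, Mul(Pow(s, 2), Rational(1, 5)))) = Add(3, Mul(-1, Mul(Rational(1, 5), Pow(s, 2)))) = Add(3, Mul(Rational(-1, 5), Pow(s, 2))))
Function('f')(V, q) = -16 (Function('f')(V, q) = Add(8, Mul(-4, 6)) = Add(8, -24) = -16)
Add(Add(Add(Function('y')(25), Mul(-1, Function('f')(Pow(Add(T, 6), Rational(1, 2)), 13))), 1396), -4610) = Add(Add(Add(Add(3, Mul(Rational(-1, 5), Pow(25, 2))), Mul(-1, -16)), 1396), -4610) = Add(Add(Add(Add(3, Mul(Rational(-1, 5), 625)), 16), 1396), -4610) = Add(Add(Add(Add(3, -125), 16), 1396), -4610) = Add(Add(Add(-122, 16), 1396), -4610) = Add(Add(-106, 1396), -4610) = Add(1290, -4610) = -3320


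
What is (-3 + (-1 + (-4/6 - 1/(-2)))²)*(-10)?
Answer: 295/18 ≈ 16.389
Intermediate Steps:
(-3 + (-1 + (-4/6 - 1/(-2)))²)*(-10) = (-3 + (-1 + (-4*⅙ - 1*(-½)))²)*(-10) = (-3 + (-1 + (-⅔ + ½))²)*(-10) = (-3 + (-1 - ⅙)²)*(-10) = (-3 + (-7/6)²)*(-10) = (-3 + 49/36)*(-10) = -59/36*(-10) = 295/18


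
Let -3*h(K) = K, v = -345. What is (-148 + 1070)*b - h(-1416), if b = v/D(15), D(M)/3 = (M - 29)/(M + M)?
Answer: 1587146/7 ≈ 2.2674e+5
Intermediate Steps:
D(M) = 3*(-29 + M)/(2*M) (D(M) = 3*((M - 29)/(M + M)) = 3*((-29 + M)/((2*M))) = 3*((-29 + M)*(1/(2*M))) = 3*((-29 + M)/(2*M)) = 3*(-29 + M)/(2*M))
h(K) = -K/3
b = 1725/7 (b = -345*10/(-29 + 15) = -345/((3/2)*(1/15)*(-14)) = -345/(-7/5) = -345*(-5/7) = 1725/7 ≈ 246.43)
(-148 + 1070)*b - h(-1416) = (-148 + 1070)*(1725/7) - (-1)*(-1416)/3 = 922*(1725/7) - 1*472 = 1590450/7 - 472 = 1587146/7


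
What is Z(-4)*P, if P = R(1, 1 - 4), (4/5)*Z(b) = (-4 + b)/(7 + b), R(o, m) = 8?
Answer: -80/3 ≈ -26.667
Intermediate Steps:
Z(b) = 5*(-4 + b)/(4*(7 + b)) (Z(b) = 5*((-4 + b)/(7 + b))/4 = 5*(-4 + b)/(4*(7 + b)))
P = 8
Z(-4)*P = (5*(-4 - 4)/(4*(7 - 4)))*8 = ((5/4)*(-8)/3)*8 = ((5/4)*(⅓)*(-8))*8 = -10/3*8 = -80/3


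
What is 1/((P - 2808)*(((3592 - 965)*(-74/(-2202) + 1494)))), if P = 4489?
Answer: 1101/7263993911897 ≈ 1.5157e-10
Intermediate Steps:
1/((P - 2808)*(((3592 - 965)*(-74/(-2202) + 1494)))) = 1/((4489 - 2808)*(((3592 - 965)*(-74/(-2202) + 1494)))) = 1/(1681*((2627*(-74*(-1/2202) + 1494)))) = 1/(1681*((2627*(37/1101 + 1494)))) = 1/(1681*((2627*(1644931/1101)))) = 1/(1681*(4321233737/1101)) = (1/1681)*(1101/4321233737) = 1101/7263993911897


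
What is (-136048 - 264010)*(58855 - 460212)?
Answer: 160566078706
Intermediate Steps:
(-136048 - 264010)*(58855 - 460212) = -400058*(-401357) = 160566078706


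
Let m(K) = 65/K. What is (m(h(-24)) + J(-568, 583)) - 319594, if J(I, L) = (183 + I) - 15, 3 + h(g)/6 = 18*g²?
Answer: -3980085359/12438 ≈ -3.1999e+5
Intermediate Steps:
h(g) = -18 + 108*g² (h(g) = -18 + 6*(18*g²) = -18 + 108*g²)
J(I, L) = 168 + I
(m(h(-24)) + J(-568, 583)) - 319594 = (65/(-18 + 108*(-24)²) + (168 - 568)) - 319594 = (65/(-18 + 108*576) - 400) - 319594 = (65/(-18 + 62208) - 400) - 319594 = (65/62190 - 400) - 319594 = (65*(1/62190) - 400) - 319594 = (13/12438 - 400) - 319594 = -4975187/12438 - 319594 = -3980085359/12438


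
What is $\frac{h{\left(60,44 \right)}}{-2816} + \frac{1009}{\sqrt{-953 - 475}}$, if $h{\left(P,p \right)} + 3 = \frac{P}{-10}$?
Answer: $\frac{9}{2816} - \frac{1009 i \sqrt{357}}{714} \approx 0.003196 - 26.701 i$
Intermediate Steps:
$h{\left(P,p \right)} = -3 - \frac{P}{10}$ ($h{\left(P,p \right)} = -3 + \frac{P}{-10} = -3 + P \left(- \frac{1}{10}\right) = -3 - \frac{P}{10}$)
$\frac{h{\left(60,44 \right)}}{-2816} + \frac{1009}{\sqrt{-953 - 475}} = \frac{-3 - 6}{-2816} + \frac{1009}{\sqrt{-953 - 475}} = \left(-3 - 6\right) \left(- \frac{1}{2816}\right) + \frac{1009}{\sqrt{-1428}} = \left(-9\right) \left(- \frac{1}{2816}\right) + \frac{1009}{2 i \sqrt{357}} = \frac{9}{2816} + 1009 \left(- \frac{i \sqrt{357}}{714}\right) = \frac{9}{2816} - \frac{1009 i \sqrt{357}}{714}$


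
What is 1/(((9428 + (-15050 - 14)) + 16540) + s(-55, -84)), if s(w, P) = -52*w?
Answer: 1/13764 ≈ 7.2653e-5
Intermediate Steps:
1/(((9428 + (-15050 - 14)) + 16540) + s(-55, -84)) = 1/(((9428 + (-15050 - 14)) + 16540) - 52*(-55)) = 1/(((9428 - 15064) + 16540) + 2860) = 1/((-5636 + 16540) + 2860) = 1/(10904 + 2860) = 1/13764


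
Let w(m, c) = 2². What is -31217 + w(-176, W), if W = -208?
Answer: -31213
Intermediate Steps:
w(m, c) = 4
-31217 + w(-176, W) = -31217 + 4 = -31213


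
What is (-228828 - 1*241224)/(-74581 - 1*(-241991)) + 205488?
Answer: 17200138014/83705 ≈ 2.0549e+5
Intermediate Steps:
(-228828 - 1*241224)/(-74581 - 1*(-241991)) + 205488 = (-228828 - 241224)/(-74581 + 241991) + 205488 = -470052/167410 + 205488 = -470052*1/167410 + 205488 = -235026/83705 + 205488 = 17200138014/83705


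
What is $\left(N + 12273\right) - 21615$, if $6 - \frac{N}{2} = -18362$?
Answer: $27394$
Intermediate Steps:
$N = 36736$ ($N = 12 - -36724 = 12 + 36724 = 36736$)
$\left(N + 12273\right) - 21615 = \left(36736 + 12273\right) - 21615 = 49009 - 21615 = 27394$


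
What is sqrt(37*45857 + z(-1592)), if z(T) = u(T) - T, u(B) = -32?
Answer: sqrt(1698269) ≈ 1303.2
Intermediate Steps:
z(T) = -32 - T
sqrt(37*45857 + z(-1592)) = sqrt(37*45857 + (-32 - 1*(-1592))) = sqrt(1696709 + (-32 + 1592)) = sqrt(1696709 + 1560) = sqrt(1698269)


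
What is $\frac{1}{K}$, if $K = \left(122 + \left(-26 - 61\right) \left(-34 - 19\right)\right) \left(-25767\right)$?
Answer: $- \frac{1}{121955211} \approx -8.1997 \cdot 10^{-9}$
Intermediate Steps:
$K = -121955211$ ($K = \left(122 - -4611\right) \left(-25767\right) = \left(122 + 4611\right) \left(-25767\right) = 4733 \left(-25767\right) = -121955211$)
$\frac{1}{K} = \frac{1}{-121955211} = - \frac{1}{121955211}$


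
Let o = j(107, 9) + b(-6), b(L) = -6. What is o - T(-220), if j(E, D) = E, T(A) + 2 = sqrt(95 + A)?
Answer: 103 - 5*I*sqrt(5) ≈ 103.0 - 11.18*I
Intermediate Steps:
T(A) = -2 + sqrt(95 + A)
o = 101 (o = 107 - 6 = 101)
o - T(-220) = 101 - (-2 + sqrt(95 - 220)) = 101 - (-2 + sqrt(-125)) = 101 - (-2 + 5*I*sqrt(5)) = 101 + (2 - 5*I*sqrt(5)) = 103 - 5*I*sqrt(5)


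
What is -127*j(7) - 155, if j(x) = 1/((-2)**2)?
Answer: -747/4 ≈ -186.75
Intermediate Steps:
j(x) = 1/4
-127*j(7) - 155 = -127*1/4 - 155 = -127/4 - 155 = -747/4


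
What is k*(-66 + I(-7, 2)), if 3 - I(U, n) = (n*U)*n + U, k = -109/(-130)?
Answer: -1526/65 ≈ -23.477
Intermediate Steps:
k = 109/130 (k = -109*(-1/130) = 109/130 ≈ 0.83846)
I(U, n) = 3 - U - U*n**2 (I(U, n) = 3 - ((n*U)*n + U) = 3 - ((U*n)*n + U) = 3 - (U*n**2 + U) = 3 - (U + U*n**2) = 3 + (-U - U*n**2) = 3 - U - U*n**2)
k*(-66 + I(-7, 2)) = 109*(-66 + (3 - 1*(-7) - 1*(-7)*2**2))/130 = 109*(-66 + (3 + 7 - 1*(-7)*4))/130 = 109*(-66 + (3 + 7 + 28))/130 = 109*(-66 + 38)/130 = (109/130)*(-28) = -1526/65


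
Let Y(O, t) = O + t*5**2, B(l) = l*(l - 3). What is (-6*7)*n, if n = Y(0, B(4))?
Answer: -4200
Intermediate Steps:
B(l) = l*(-3 + l)
Y(O, t) = O + 25*t (Y(O, t) = O + t*25 = O + 25*t)
n = 100 (n = 0 + 25*(4*(-3 + 4)) = 0 + 25*(4*1) = 0 + 25*4 = 0 + 100 = 100)
(-6*7)*n = -6*7*100 = -42*100 = -4200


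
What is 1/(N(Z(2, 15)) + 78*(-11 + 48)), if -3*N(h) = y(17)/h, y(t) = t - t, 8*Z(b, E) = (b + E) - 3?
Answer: 1/2886 ≈ 0.00034650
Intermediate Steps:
Z(b, E) = -3/8 + E/8 + b/8 (Z(b, E) = ((b + E) - 3)/8 = ((E + b) - 3)/8 = (-3 + E + b)/8 = -3/8 + E/8 + b/8)
y(t) = 0
N(h) = 0 (N(h) = -0/h = -1/3*0 = 0)
1/(N(Z(2, 15)) + 78*(-11 + 48)) = 1/(0 + 78*(-11 + 48)) = 1/(0 + 78*37) = 1/(0 + 2886) = 1/2886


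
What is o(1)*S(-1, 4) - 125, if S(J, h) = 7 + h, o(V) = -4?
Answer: -169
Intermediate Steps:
o(1)*S(-1, 4) - 125 = -4*(7 + 4) - 125 = -4*11 - 125 = -44 - 125 = -169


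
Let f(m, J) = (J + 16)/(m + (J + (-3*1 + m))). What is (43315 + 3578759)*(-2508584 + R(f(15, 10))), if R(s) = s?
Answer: -336192150505068/37 ≈ -9.0863e+12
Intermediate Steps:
f(m, J) = (16 + J)/(-3 + J + 2*m) (f(m, J) = (16 + J)/(m + (J + (-3 + m))) = (16 + J)/(m + (-3 + J + m)) = (16 + J)/(-3 + J + 2*m))
(43315 + 3578759)*(-2508584 + R(f(15, 10))) = (43315 + 3578759)*(-2508584 + (16 + 10)/(-3 + 10 + 2*15)) = 3622074*(-2508584 + 26/(-3 + 10 + 30)) = 3622074*(-2508584 + 26/37) = 3622074*(-92817582/37) = -336192150505068/37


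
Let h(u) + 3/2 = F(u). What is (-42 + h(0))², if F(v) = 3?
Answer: 6561/4 ≈ 1640.3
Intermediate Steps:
h(u) = 3/2 (h(u) = -3/2 + 3 = 3/2)
(-42 + h(0))² = (-42 + 3/2)² = (-81/2)² = 6561/4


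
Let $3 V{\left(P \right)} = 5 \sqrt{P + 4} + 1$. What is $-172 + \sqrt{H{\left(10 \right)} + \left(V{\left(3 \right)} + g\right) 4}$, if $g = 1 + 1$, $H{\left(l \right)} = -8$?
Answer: $-172 + \frac{2 \sqrt{3 + 15 \sqrt{7}}}{3} \approx -167.64$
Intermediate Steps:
$g = 2$
$V{\left(P \right)} = \frac{1}{3} + \frac{5 \sqrt{4 + P}}{3}$ ($V{\left(P \right)} = \frac{5 \sqrt{P + 4} + 1}{3} = \frac{5 \sqrt{4 + P} + 1}{3} = \frac{1 + 5 \sqrt{4 + P}}{3} = \frac{1}{3} + \frac{5 \sqrt{4 + P}}{3}$)
$-172 + \sqrt{H{\left(10 \right)} + \left(V{\left(3 \right)} + g\right) 4} = -172 + \sqrt{-8 + \left(\left(\frac{1}{3} + \frac{5 \sqrt{4 + 3}}{3}\right) + 2\right) 4} = -172 + \sqrt{-8 + \left(\left(\frac{1}{3} + \frac{5 \sqrt{7}}{3}\right) + 2\right) 4} = -172 + \sqrt{-8 + \left(\frac{7}{3} + \frac{5 \sqrt{7}}{3}\right) 4} = -172 + \sqrt{-8 + \left(\frac{28}{3} + \frac{20 \sqrt{7}}{3}\right)} = -172 + \sqrt{\frac{4}{3} + \frac{20 \sqrt{7}}{3}}$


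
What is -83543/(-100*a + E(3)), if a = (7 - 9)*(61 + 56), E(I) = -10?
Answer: -83543/23390 ≈ -3.5717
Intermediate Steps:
a = -234 (a = -2*117 = -234)
-83543/(-100*a + E(3)) = -83543/(-100*(-234) - 10) = -83543/(23400 - 10) = -83543/23390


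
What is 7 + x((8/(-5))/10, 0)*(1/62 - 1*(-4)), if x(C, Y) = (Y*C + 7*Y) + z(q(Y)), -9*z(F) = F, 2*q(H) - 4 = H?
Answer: 568/93 ≈ 6.1075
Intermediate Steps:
q(H) = 2 + H/2
z(F) = -F/9
x(C, Y) = -2/9 + 125*Y/18 + C*Y (x(C, Y) = (Y*C + 7*Y) - (2 + Y/2)/9 = (C*Y + 7*Y) + (-2/9 - Y/18) = (7*Y + C*Y) + (-2/9 - Y/18) = -2/9 + 125*Y/18 + C*Y)
7 + x((8/(-5))/10, 0)*(1/62 - 1*(-4)) = 7 + (-2/9 + (125/18)*0 + ((8/(-5))/10)*0)*(1/62 - 1*(-4)) = 7 + (-2/9 + 0 + ((8*(-1/5))*(1/10))*0)*(1/62 + 4) = 7 + (-2/9 + 0 - 8/5*1/10*0)*(249/62) = 7 + (-2/9 + 0 - 4/25*0)*(249/62) = 7 + (-2/9 + 0 + 0)*(249/62) = 7 - 2/9*249/62 = 7 - 83/93 = 568/93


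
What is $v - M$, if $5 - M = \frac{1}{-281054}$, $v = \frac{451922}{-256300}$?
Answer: $- \frac{60898180386}{9004267525} \approx -6.7633$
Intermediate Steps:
$v = - \frac{225961}{128150}$ ($v = 451922 \left(- \frac{1}{256300}\right) = - \frac{225961}{128150} \approx -1.7633$)
$M = \frac{1405271}{281054}$ ($M = 5 - \frac{1}{-281054} = 5 - - \frac{1}{281054} = 5 + \frac{1}{281054} = \frac{1405271}{281054} \approx 5.0$)
$v - M = - \frac{225961}{128150} - \frac{1405271}{281054} = - \frac{60898180386}{9004267525}$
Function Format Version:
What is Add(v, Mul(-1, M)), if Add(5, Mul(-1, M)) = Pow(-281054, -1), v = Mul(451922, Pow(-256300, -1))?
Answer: Rational(-60898180386, 9004267525) ≈ -6.7633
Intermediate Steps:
v = Rational(-225961, 128150) (v = Mul(451922, Rational(-1, 256300)) = Rational(-225961, 128150) ≈ -1.7633)
M = Rational(1405271, 281054) (M = Add(5, Mul(-1, Pow(-281054, -1))) = Add(5, Mul(-1, Rational(-1, 281054))) = Add(5, Rational(1, 281054)) = Rational(1405271, 281054) ≈ 5.0000)
Add(v, Mul(-1, M)) = Add(Rational(-225961, 128150), Mul(-1, Rational(1405271, 281054))) = Add(Rational(-225961, 128150), Rational(-1405271, 281054)) = Rational(-60898180386, 9004267525)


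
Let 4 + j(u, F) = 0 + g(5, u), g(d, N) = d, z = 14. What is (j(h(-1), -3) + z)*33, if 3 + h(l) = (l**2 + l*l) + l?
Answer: 495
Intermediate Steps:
h(l) = -3 + l + 2*l**2 (h(l) = -3 + ((l**2 + l*l) + l) = -3 + ((l**2 + l**2) + l) = -3 + (2*l**2 + l) = -3 + (l + 2*l**2) = -3 + l + 2*l**2)
j(u, F) = 1 (j(u, F) = -4 + (0 + 5) = -4 + 5 = 1)
(j(h(-1), -3) + z)*33 = (1 + 14)*33 = 15*33 = 495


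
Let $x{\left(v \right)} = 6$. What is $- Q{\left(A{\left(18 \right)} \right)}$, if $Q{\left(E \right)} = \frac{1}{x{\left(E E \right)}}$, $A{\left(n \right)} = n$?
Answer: $- \frac{1}{6} \approx -0.16667$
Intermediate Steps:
$Q{\left(E \right)} = \frac{1}{6}$
$- Q{\left(A{\left(18 \right)} \right)} = \left(-1\right) \frac{1}{6} = - \frac{1}{6}$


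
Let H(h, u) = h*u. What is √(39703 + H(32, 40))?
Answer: √40983 ≈ 202.44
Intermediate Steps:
√(39703 + H(32, 40)) = √(39703 + 32*40) = √(39703 + 1280) = √40983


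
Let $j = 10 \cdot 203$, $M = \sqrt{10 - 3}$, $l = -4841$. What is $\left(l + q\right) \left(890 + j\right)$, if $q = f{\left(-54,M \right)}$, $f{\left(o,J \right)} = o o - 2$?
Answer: $-5626840$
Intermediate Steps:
$M = \sqrt{7} \approx 2.6458$
$j = 2030$
$f{\left(o,J \right)} = -2 + o^{2}$ ($f{\left(o,J \right)} = o^{2} - 2 = -2 + o^{2}$)
$q = 2914$ ($q = -2 + \left(-54\right)^{2} = -2 + 2916 = 2914$)
$\left(l + q\right) \left(890 + j\right) = \left(-4841 + 2914\right) \left(890 + 2030\right) = \left(-1927\right) 2920 = -5626840$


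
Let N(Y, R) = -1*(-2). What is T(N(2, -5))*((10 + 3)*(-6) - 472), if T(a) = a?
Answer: -1100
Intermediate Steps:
N(Y, R) = 2
T(N(2, -5))*((10 + 3)*(-6) - 472) = 2*((10 + 3)*(-6) - 472) = 2*(13*(-6) - 472) = 2*(-78 - 472) = 2*(-550) = -1100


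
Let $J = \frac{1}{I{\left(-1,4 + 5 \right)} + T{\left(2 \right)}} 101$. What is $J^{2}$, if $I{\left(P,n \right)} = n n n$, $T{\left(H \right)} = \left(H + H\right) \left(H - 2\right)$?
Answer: $\frac{10201}{531441} \approx 0.019195$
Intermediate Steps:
$T{\left(H \right)} = 2 H \left(-2 + H\right)$
$I{\left(P,n \right)} = n^{3}$ ($I{\left(P,n \right)} = n^{2} n = n^{3}$)
$J = \frac{101}{729}$ ($J = \frac{1}{\left(4 + 5\right)^{3} + 2 \cdot 2 \left(-2 + 2\right)} 101 = \frac{1}{9^{3} + 2 \cdot 2 \cdot 0} \cdot 101 = \frac{1}{729 + 0} \cdot 101 = \frac{1}{729} \cdot 101 = \frac{101}{729} \approx 0.13855$)
$J^{2} = \left(\frac{101}{729}\right)^{2} = \frac{10201}{531441}$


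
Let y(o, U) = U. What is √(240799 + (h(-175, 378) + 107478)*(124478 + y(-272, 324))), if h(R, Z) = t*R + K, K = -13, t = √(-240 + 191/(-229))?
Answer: √(703343292596489 - 5001440150*I*√12629579)/229 ≈ 1.1582e+5 - 1463.2*I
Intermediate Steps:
t = I*√12629579/229 (t = √(-240 + 191*(-1/229)) = √(-240 - 191/229) = √(-55151/229) = I*√12629579/229 ≈ 15.519*I)
h(R, Z) = -13 + I*R*√12629579/229 (h(R, Z) = (I*√12629579/229)*R - 13 = I*R*√12629579/229 - 13 = -13 + I*R*√12629579/229)
√(240799 + (h(-175, 378) + 107478)*(124478 + y(-272, 324))) = √(240799 + ((-13 + (1/229)*I*(-175)*√12629579) + 107478)*(124478 + 324)) = √(240799 + ((-13 - 175*I*√12629579/229) + 107478)*124802) = √(240799 + (107465 - 175*I*√12629579/229)*124802) = √(240799 + (13411846930 - 21840350*I*√12629579/229)) = √(13412087729 - 21840350*I*√12629579/229)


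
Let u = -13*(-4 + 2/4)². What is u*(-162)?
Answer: 51597/2 ≈ 25799.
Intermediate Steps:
u = -637/4 (u = -13*(-4 + 2*(¼))² = -13*(-4 + ½)² = -13*(-7/2)² = -13*49/4 = -637/4 ≈ -159.25)
u*(-162) = -637/4*(-162) = 51597/2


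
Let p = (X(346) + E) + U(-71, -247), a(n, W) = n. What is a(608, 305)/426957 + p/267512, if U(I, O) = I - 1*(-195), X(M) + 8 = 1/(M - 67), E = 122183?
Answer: 2435626428073/5311049625756 ≈ 0.45860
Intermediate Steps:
X(M) = -8 + 1/(-67 + M) (X(M) = -8 + 1/(M - 67) = -8 + 1/(-67 + M))
U(I, O) = 195 + I (U(I, O) = I + 195 = 195 + I)
p = 34121422/279 (p = ((537 - 8*346)/(-67 + 346) + 122183) + (195 - 71) = ((537 - 2768)/279 + 122183) + 124 = ((1/279)*(-2231) + 122183) + 124 = (-2231/279 + 122183) + 124 = 34086826/279 + 124 = 34121422/279 ≈ 1.2230e+5)
a(608, 305)/426957 + p/267512 = 608/426957 + (34121422/279)/267512 = 608*(1/426957) + (34121422/279)*(1/267512) = 608/426957 + 17060711/37317924 = 2435626428073/5311049625756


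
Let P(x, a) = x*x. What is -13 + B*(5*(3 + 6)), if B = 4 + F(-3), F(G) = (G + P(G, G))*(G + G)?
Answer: -1453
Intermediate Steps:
P(x, a) = x²
F(G) = 2*G*(G + G²) (F(G) = (G + G²)*(G + G) = (G + G²)*(2*G) = 2*G*(G + G²))
B = -32 (B = 4 + 2*(-3)²*(1 - 3) = 4 + 2*9*(-2) = 4 - 36 = -32)
-13 + B*(5*(3 + 6)) = -13 - 160*(3 + 6) = -13 - 160*9 = -13 - 32*45 = -13 - 1440 = -1453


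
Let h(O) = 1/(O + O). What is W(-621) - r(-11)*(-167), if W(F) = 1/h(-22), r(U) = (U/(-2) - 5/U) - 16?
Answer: -37875/22 ≈ -1721.6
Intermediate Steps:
h(O) = 1/(2*O)
r(U) = -16 - 5/U - U/2 (r(U) = (U*(-1/2) - 5/U) - 16 = (-U/2 - 5/U) - 16 = (-5/U - U/2) - 16 = -16 - 5/U - U/2)
W(F) = -44 (W(F) = 1/((1/2)/(-22)) = 1/((1/2)*(-1/22)) = 1/(-1/44) = -44)
W(-621) - r(-11)*(-167) = -44 - (-16 - 5/(-11) - 1/2*(-11))*(-167) = -44 - (-16 - 5*(-1/11) + 11/2)*(-167) = -44 - (-16 + 5/11 + 11/2)*(-167) = -44 - (-221)*(-167)/22 = -44 - 1*36907/22 = -44 - 36907/22 = -37875/22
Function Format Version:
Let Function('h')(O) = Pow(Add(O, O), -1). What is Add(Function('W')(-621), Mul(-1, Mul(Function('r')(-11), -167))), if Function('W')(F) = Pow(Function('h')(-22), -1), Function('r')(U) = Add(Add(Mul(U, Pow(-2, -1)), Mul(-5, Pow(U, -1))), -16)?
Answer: Rational(-37875, 22) ≈ -1721.6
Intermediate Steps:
Function('h')(O) = Mul(Rational(1, 2), Pow(O, -1)) (Function('h')(O) = Pow(Mul(2, O), -1) = Mul(Rational(1, 2), Pow(O, -1)))
Function('r')(U) = Add(-16, Mul(-5, Pow(U, -1)), Mul(Rational(-1, 2), U)) (Function('r')(U) = Add(Add(Mul(U, Rational(-1, 2)), Mul(-5, Pow(U, -1))), -16) = Add(Add(Mul(Rational(-1, 2), U), Mul(-5, Pow(U, -1))), -16) = Add(Add(Mul(-5, Pow(U, -1)), Mul(Rational(-1, 2), U)), -16) = Add(-16, Mul(-5, Pow(U, -1)), Mul(Rational(-1, 2), U)))
Function('W')(F) = -44 (Function('W')(F) = Pow(Mul(Rational(1, 2), Pow(-22, -1)), -1) = Pow(Mul(Rational(1, 2), Rational(-1, 22)), -1) = Pow(Rational(-1, 44), -1) = -44)
Add(Function('W')(-621), Mul(-1, Mul(Function('r')(-11), -167))) = Add(-44, Mul(-1, Mul(Add(-16, Mul(-5, Pow(-11, -1)), Mul(Rational(-1, 2), -11)), -167))) = Add(-44, Mul(-1, Mul(Add(-16, Mul(-5, Rational(-1, 11)), Rational(11, 2)), -167))) = Add(-44, Mul(-1, Mul(Add(-16, Rational(5, 11), Rational(11, 2)), -167))) = Add(-44, Mul(-1, Mul(Rational(-221, 22), -167))) = Add(-44, Mul(-1, Rational(36907, 22))) = Add(-44, Rational(-36907, 22)) = Rational(-37875, 22)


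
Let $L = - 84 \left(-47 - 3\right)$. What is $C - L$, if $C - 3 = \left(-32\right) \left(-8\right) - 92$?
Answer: $-4033$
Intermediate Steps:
$L = 4200$ ($L = \left(-84\right) \left(-50\right) = 4200$)
$C = 167$ ($C = 3 - -164 = 3 + \left(256 - 92\right) = 3 + 164 = 167$)
$C - L = 167 - 4200 = -4033$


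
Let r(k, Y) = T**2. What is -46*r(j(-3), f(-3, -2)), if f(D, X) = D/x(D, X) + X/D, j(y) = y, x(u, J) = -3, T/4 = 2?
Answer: -2944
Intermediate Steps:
T = 8 (T = 4*2 = 8)
f(D, X) = -D/3 + X/D (f(D, X) = D/(-3) + X/D = D*(-1/3) + X/D = -D/3 + X/D)
r(k, Y) = 64 (r(k, Y) = 8**2 = 64)
-46*r(j(-3), f(-3, -2)) = -46*64 = -2944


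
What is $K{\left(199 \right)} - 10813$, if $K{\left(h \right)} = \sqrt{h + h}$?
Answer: $-10813 + \sqrt{398} \approx -10793.0$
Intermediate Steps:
$K{\left(h \right)} = \sqrt{2} \sqrt{h}$ ($K{\left(h \right)} = \sqrt{2 h} = \sqrt{2} \sqrt{h}$)
$K{\left(199 \right)} - 10813 = \sqrt{2} \sqrt{199} - 10813 = \sqrt{398} - 10813 = -10813 + \sqrt{398}$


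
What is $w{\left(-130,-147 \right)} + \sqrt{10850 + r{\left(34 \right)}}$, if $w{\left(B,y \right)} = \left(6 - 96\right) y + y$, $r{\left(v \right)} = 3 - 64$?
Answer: $13083 + \sqrt{10789} \approx 13187.0$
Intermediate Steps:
$r{\left(v \right)} = -61$
$w{\left(B,y \right)} = - 89 y$ ($w{\left(B,y \right)} = - 90 y + y = - 89 y$)
$w{\left(-130,-147 \right)} + \sqrt{10850 + r{\left(34 \right)}} = \left(-89\right) \left(-147\right) + \sqrt{10850 - 61} = 13083 + \sqrt{10789}$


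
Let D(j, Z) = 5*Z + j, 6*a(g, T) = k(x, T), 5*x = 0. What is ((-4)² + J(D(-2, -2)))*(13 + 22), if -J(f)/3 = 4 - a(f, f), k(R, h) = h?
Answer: -70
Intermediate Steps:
x = 0 (x = (⅕)*0 = 0)
a(g, T) = T/6
D(j, Z) = j + 5*Z
J(f) = -12 + f/2 (J(f) = -3*(4 - f/6) = -12 + f/2)
((-4)² + J(D(-2, -2)))*(13 + 22) = ((-4)² + (-12 + (-2 + 5*(-2))/2))*(13 + 22) = (16 + (-12 + (-2 - 10)/2))*35 = (16 + (-12 + (½)*(-12)))*35 = (16 + (-12 - 6))*35 = (16 - 18)*35 = -2*35 = -70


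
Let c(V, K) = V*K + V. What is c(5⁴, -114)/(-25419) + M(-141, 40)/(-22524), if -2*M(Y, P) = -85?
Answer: 1059784795/381691704 ≈ 2.7765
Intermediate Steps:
M(Y, P) = 85/2 (M(Y, P) = -½*(-85) = 85/2)
c(V, K) = V + K*V (c(V, K) = K*V + V = V + K*V)
c(5⁴, -114)/(-25419) + M(-141, 40)/(-22524) = (5⁴*(1 - 114))/(-25419) + (85/2)/(-22524) = (625*(-113))*(-1/25419) + (85/2)*(-1/22524) = -70625*(-1/25419) - 85/45048 = 70625/25419 - 85/45048 = 1059784795/381691704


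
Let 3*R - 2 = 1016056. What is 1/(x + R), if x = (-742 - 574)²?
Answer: 1/2070542 ≈ 4.8297e-7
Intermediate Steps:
R = 338686 (R = ⅔ + (⅓)*1016056 = ⅔ + 1016056/3 = 338686)
x = 1731856 (x = (-1316)² = 1731856)
1/(x + R) = 1/(1731856 + 338686) = 1/2070542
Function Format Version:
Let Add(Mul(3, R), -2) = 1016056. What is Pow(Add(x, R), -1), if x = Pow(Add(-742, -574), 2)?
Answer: Rational(1, 2070542) ≈ 4.8297e-7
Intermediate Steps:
R = 338686 (R = Add(Rational(2, 3), Mul(Rational(1, 3), 1016056)) = Add(Rational(2, 3), Rational(1016056, 3)) = 338686)
x = 1731856 (x = Pow(-1316, 2) = 1731856)
Pow(Add(x, R), -1) = Pow(Add(1731856, 338686), -1) = Pow(2070542, -1) = Rational(1, 2070542)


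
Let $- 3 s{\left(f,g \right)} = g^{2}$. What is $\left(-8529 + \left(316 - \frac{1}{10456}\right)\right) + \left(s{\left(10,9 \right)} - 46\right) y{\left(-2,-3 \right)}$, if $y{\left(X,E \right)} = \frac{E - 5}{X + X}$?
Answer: $- \frac{87401705}{10456} \approx -8359.0$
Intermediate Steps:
$s{\left(f,g \right)} = - \frac{g^{2}}{3}$
$y{\left(X,E \right)} = \frac{-5 + E}{2 X}$
$\left(-8529 + \left(316 - \frac{1}{10456}\right)\right) + \left(s{\left(10,9 \right)} - 46\right) y{\left(-2,-3 \right)} = \left(-8529 + \left(316 - \frac{1}{10456}\right)\right) + \left(- \frac{9^{2}}{3} - 46\right) \frac{-5 - 3}{2 \left(-2\right)} = \left(-8529 + \left(316 - \frac{1}{10456}\right)\right) + \left(\left(- \frac{1}{3}\right) 81 - 46\right) \frac{1}{2} \left(- \frac{1}{2}\right) \left(-8\right) = \left(-8529 + \left(316 - \frac{1}{10456}\right)\right) + \left(-27 - 46\right) 2 = \left(-8529 + \frac{3304095}{10456}\right) - 146 = - \frac{85875129}{10456} - 146 = - \frac{87401705}{10456}$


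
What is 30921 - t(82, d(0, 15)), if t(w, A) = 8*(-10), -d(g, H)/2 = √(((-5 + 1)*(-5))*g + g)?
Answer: 31001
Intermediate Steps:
d(g, H) = -2*√21*√g (d(g, H) = -2*√(((-5 + 1)*(-5))*g + g) = -2*√((-4*(-5))*g + g) = -2*√(20*g + g) = -2*√21*√g)
t(w, A) = -80
30921 - t(82, d(0, 15)) = 30921 - 1*(-80) = 30921 + 80 = 31001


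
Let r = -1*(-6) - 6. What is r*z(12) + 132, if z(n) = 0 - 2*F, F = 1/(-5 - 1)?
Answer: 132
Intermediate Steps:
r = 0 (r = 6 - 6 = 0)
F = -1/6 (F = 1/(-6) = -1/6 ≈ -0.16667)
z(n) = 1/3 (z(n) = 0 - 2*(-1/6) = 0 + 1/3 = 1/3)
r*z(12) + 132 = 0*(1/3) + 132 = 0 + 132 = 132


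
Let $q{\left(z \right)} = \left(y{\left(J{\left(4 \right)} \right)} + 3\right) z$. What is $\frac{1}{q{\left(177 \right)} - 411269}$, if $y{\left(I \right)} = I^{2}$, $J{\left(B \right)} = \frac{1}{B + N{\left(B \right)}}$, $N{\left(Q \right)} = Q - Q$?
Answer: $- \frac{16}{6571631} \approx -2.4347 \cdot 10^{-6}$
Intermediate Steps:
$N{\left(Q \right)} = 0$
$J{\left(B \right)} = \frac{1}{B}$ ($J{\left(B \right)} = \frac{1}{B + 0} = \frac{1}{B}$)
$q{\left(z \right)} = \frac{49 z}{16}$ ($q{\left(z \right)} = \left(\left(\frac{1}{4}\right)^{2} + 3\right) z = \left(\frac{1}{16} + 3\right) z = \frac{49 z}{16}$)
$\frac{1}{q{\left(177 \right)} - 411269} = \frac{1}{\frac{49}{16} \cdot 177 - 411269} = \frac{1}{\frac{8673}{16} - 411269} = \frac{1}{- \frac{6571631}{16}} = - \frac{16}{6571631}$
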